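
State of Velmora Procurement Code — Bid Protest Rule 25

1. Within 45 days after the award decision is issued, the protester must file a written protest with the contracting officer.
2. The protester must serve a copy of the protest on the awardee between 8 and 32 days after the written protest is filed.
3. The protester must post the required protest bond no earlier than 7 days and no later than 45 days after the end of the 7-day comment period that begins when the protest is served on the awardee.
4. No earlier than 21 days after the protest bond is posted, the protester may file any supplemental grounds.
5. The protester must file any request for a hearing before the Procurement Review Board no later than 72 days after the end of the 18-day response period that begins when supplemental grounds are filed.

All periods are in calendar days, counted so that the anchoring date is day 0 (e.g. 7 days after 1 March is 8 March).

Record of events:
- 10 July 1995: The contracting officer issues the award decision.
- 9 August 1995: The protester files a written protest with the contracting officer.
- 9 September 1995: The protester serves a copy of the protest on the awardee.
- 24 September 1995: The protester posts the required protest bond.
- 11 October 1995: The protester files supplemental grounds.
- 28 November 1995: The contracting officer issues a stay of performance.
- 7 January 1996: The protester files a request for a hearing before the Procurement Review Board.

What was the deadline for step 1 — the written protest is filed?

24 August 1995

Step 1 runs from 10 July 1995, when the award decision is issued. 45 days after 10 July 1995 is 24 August 1995.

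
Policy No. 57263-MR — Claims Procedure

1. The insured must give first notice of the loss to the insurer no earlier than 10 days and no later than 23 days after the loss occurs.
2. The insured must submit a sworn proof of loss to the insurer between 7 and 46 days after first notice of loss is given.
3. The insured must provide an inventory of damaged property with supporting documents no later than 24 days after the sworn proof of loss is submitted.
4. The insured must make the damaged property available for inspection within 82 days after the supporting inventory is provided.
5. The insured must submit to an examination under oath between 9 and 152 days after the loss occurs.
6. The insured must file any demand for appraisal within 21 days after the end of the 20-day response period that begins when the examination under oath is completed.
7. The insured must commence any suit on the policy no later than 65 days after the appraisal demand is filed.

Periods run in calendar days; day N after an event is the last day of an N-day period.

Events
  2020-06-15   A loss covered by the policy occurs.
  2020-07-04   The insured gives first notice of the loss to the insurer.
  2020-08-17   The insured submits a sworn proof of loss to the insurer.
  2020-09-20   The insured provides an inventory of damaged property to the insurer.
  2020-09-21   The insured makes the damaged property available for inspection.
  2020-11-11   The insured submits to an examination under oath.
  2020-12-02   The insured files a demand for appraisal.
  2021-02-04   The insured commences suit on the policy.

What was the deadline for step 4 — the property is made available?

2020-12-11

Step 4 runs from 2020-09-20, when the supporting inventory is provided. 82 days after 2020-09-20 is 2020-12-11.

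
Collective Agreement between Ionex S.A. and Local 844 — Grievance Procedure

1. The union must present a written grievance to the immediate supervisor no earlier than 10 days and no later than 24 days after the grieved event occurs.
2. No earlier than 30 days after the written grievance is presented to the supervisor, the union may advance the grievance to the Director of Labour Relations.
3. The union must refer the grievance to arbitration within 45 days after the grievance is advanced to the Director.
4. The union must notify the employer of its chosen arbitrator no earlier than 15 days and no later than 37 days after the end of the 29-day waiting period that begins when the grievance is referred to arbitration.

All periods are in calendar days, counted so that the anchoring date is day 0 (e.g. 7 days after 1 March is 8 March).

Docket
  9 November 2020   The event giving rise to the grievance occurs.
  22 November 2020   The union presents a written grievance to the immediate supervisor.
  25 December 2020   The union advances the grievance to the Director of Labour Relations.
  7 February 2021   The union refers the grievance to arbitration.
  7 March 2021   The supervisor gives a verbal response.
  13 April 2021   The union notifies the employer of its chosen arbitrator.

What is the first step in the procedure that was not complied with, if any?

Step 1: the window is 10–24 days after 9 November 2020 (when the grieved event occurs), so 19 November 2020 through 3 December 2020; done 22 November 2020, which is between those dates.
Step 2: the earliest permitted date is 30 days after 22 November 2020 (when the written grievance is presented to the supervisor), i.e. 22 December 2020; done 25 December 2020, after the minimum wait.
Step 3: 45 days after 25 December 2020 (when the grievance is advanced to the Director) is 8 February 2021; 7 February 2021 is within that limit.
Step 4: the window is 15–37 days after 8 March 2021 (end of the 29-day waiting period, which began when the grievance is referred to arbitration on 7 February 2021), so 23 March 2021 through 14 April 2021; done 13 April 2021, which is between those dates.

None — every step was satisfied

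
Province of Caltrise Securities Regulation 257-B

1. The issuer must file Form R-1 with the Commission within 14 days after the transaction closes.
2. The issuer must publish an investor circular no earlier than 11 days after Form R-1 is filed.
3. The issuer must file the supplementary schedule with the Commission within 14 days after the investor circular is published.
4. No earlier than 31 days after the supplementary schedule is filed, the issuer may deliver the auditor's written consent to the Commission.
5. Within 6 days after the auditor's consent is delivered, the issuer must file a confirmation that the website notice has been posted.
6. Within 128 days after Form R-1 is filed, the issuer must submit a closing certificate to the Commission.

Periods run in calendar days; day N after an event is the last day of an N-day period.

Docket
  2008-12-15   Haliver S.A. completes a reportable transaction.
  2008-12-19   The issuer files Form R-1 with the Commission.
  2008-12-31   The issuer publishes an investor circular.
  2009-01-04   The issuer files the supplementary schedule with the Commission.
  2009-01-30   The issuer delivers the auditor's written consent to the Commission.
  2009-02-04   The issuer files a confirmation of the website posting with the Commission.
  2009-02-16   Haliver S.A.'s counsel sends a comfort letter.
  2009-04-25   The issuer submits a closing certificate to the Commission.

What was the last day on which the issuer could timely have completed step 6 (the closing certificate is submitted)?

Step 6 runs from 2008-12-19, when Form R-1 is filed. 128 days after 2008-12-19 is 2009-04-26.

2009-04-26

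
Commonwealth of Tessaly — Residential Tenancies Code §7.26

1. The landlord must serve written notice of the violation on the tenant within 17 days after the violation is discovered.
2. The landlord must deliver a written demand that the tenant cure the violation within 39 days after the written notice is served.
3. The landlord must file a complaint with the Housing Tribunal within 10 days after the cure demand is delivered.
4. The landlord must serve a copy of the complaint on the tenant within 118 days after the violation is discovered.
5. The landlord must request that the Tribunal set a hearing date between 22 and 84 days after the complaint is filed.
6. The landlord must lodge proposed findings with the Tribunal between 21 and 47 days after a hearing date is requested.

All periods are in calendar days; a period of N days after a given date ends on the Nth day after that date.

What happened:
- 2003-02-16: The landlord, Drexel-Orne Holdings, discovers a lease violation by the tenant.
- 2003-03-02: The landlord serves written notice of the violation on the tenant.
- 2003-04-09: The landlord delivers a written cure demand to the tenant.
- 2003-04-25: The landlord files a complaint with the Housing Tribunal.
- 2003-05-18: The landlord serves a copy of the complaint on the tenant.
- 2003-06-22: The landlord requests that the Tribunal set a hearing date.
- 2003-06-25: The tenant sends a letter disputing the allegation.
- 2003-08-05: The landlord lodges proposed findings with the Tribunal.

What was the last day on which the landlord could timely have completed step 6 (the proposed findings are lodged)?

Step 6 runs from 2003-06-22, when a hearing date is requested. The window is 21–47 days after 2003-06-22; it closes on 2003-08-08.

2003-08-08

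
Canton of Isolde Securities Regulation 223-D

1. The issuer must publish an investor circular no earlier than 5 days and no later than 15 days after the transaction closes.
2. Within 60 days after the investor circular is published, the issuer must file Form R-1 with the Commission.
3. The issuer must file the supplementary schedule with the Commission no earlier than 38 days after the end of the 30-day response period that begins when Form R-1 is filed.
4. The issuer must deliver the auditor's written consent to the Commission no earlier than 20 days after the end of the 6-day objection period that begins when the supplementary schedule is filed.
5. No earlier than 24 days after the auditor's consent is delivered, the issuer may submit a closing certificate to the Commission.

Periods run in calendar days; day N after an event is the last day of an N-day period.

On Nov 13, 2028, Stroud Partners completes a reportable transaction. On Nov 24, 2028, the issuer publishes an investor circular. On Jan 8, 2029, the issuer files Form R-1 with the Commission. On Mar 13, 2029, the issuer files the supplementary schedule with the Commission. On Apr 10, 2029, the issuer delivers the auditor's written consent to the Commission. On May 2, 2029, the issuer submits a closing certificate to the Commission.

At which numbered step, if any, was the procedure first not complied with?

(1) the permitted window runs from Nov 13, 2028 + 5 = Nov 18, 2028 to Nov 13, 2028 + 15 = Nov 28, 2028; done Nov 24, 2028 — within the window.
(2) due by Nov 24, 2028 + 60 days = Jan 23, 2029; Jan 8, 2029 is within that limit.
(3) permitted from Feb 7, 2029 + 38 days = Mar 17, 2029 onward; Mar 13, 2029 is 4 days before the earliest permitted date.
The procedure was therefore not followed at step 3.

Step 3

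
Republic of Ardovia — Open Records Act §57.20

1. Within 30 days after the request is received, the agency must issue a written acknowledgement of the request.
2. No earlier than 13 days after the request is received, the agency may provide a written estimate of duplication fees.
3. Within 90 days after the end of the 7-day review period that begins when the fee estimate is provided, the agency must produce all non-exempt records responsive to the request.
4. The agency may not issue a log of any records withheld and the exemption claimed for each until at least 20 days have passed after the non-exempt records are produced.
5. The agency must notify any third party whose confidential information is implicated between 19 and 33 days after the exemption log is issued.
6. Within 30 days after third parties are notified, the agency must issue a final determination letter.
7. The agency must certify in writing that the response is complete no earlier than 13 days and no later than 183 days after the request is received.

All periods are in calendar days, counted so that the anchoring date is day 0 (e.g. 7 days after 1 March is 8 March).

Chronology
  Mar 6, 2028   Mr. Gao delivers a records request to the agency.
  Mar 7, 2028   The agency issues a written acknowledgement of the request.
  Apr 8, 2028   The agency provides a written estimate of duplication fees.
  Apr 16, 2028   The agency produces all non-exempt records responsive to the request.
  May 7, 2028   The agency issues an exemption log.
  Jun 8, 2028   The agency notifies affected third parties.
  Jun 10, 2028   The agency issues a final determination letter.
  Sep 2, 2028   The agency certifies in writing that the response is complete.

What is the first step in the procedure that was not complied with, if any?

Step 1 — counting 30 days from Mar 6, 2028 (when the request is received) gives a deadline of Apr 5, 2028; Mar 7, 2028 is within that limit.
Step 2 — must wait 13 days from Mar 6, 2028 (when the request is received), so not before Mar 19, 2028; done Apr 8, 2028, after the minimum wait.
Step 3 — counting 90 days from Apr 15, 2028 (end of the 7-day review period, which began when the fee estimate is provided on Apr 8, 2028) gives a deadline of Jul 14, 2028; done Apr 16, 2028 — timely.
Step 4 — must wait 20 days from Apr 16, 2028 (when the non-exempt records are produced), so not before May 6, 2028; done May 7, 2028 — permitted.
Step 5 — 19 and 33 days from May 7, 2028 (when the exemption log is issued) are May 26, 2028 and Jun 9, 2028 respectively; done Jun 8, 2028, which is between those dates.
Step 6 — counting 30 days from Jun 8, 2028 (when third parties are notified) gives a deadline of Jul 8, 2028; Jun 10, 2028 is within that limit.
Step 7 — 13 and 183 days from Mar 6, 2028 (when the request is received) are Mar 19, 2028 and Sep 5, 2028 respectively; done Sep 2, 2028 — within the window.

None — every step was satisfied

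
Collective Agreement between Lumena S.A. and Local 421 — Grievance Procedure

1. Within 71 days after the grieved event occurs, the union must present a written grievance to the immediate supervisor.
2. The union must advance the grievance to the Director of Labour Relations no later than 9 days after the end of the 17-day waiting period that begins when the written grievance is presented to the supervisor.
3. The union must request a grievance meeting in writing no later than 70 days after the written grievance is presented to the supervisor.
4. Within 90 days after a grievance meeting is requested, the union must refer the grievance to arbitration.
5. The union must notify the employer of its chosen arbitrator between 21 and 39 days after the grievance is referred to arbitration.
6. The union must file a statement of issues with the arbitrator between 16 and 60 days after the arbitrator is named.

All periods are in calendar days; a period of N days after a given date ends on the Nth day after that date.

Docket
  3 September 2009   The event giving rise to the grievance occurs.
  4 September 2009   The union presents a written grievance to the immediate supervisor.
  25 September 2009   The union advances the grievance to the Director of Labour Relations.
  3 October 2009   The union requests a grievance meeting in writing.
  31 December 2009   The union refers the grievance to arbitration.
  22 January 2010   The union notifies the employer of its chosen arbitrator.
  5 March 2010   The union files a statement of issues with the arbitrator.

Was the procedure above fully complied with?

Step 1: 71 days after 3 September 2009 (when the grieved event occurs) is 13 November 2009; 4 September 2009 is within that limit.
Step 2: 9 days after 21 September 2009 (end of the 17-day waiting period, which began when the written grievance is presented to the supervisor on 4 September 2009) is 30 September 2009; done 25 September 2009 — timely.
Step 3: 70 days after 4 September 2009 (when the written grievance is presented to the supervisor) is 13 November 2009; done 3 October 2009 — timely.
Step 4: 90 days after 3 October 2009 (when a grievance meeting is requested) is 1 January 2010; done 31 December 2009 — timely.
Step 5: the window is 21–39 days after 31 December 2009 (when the grievance is referred to arbitration), so 21 January 2010 through 8 February 2010; done 22 January 2010, which is between those dates.
Step 6: the window is 16–60 days after 22 January 2010 (when the arbitrator is named), so 7 February 2010 through 23 March 2010; 5 March 2010 falls inside that range.

Yes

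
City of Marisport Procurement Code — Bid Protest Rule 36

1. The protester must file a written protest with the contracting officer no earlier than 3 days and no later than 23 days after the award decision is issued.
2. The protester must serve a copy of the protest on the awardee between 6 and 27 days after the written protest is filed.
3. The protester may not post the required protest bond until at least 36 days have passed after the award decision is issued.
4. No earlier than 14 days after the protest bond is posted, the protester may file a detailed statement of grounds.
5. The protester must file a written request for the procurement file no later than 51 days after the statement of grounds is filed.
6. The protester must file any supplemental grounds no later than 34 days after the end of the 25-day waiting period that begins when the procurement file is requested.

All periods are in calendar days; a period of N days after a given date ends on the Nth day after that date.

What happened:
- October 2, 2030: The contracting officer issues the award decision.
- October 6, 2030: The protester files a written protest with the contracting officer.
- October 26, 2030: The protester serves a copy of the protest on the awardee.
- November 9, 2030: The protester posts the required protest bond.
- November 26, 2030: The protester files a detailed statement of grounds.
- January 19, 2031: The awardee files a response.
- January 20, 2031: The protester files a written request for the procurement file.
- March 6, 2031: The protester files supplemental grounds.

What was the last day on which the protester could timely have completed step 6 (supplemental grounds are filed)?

March 20, 2031

The procurement file is requested on January 20, 2031; the 25-day waiting period therefore ends February 14, 2031, and step 6 runs from that date. 34 days after February 14, 2031 is March 20, 2031.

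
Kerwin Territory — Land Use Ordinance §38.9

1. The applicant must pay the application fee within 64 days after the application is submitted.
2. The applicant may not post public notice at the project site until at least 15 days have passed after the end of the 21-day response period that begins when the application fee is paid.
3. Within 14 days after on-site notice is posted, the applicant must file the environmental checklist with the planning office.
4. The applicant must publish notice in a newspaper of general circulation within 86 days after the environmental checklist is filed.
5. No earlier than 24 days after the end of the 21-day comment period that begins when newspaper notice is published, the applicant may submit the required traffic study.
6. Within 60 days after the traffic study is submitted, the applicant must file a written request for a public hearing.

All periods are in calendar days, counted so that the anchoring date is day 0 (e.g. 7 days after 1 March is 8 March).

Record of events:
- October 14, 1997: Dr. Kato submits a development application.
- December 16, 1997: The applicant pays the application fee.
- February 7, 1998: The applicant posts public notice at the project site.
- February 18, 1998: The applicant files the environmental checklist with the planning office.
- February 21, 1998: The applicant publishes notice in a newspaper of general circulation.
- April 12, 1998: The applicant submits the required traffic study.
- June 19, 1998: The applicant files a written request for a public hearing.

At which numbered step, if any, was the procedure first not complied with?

(1) due by October 14, 1997 + 64 days = December 17, 1997; done December 16, 1997 — timely.
(2) permitted from January 6, 1998 + 15 days = January 21, 1998 onward; done February 7, 1998 — permitted.
(3) due by February 7, 1998 + 14 days = February 21, 1998; completed February 18, 1998, before the deadline.
(4) due by February 18, 1998 + 86 days = May 15, 1998; done February 21, 1998 — timely.
(5) permitted from March 14, 1998 + 24 days = April 7, 1998 onward; April 12, 1998 is on or after that date.
(6) due by April 12, 1998 + 60 days = June 11, 1998; June 19, 1998 misses that deadline by 8 days.

Step 6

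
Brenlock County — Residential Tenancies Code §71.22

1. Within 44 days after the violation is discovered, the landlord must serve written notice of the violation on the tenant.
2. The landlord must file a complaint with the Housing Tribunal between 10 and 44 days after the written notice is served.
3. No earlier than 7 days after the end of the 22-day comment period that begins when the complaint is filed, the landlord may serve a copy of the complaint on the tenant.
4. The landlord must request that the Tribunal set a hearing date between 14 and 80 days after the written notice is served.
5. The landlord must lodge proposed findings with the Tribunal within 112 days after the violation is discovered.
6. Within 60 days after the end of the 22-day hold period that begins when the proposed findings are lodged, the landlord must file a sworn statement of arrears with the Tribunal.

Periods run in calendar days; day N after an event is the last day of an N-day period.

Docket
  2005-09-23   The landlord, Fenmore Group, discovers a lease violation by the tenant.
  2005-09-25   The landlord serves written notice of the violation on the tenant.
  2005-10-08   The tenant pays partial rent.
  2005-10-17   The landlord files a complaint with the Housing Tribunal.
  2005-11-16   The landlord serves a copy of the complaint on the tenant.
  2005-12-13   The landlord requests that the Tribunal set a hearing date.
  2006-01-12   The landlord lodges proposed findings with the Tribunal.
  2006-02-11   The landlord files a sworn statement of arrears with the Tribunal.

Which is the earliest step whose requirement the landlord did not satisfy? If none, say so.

None — every step was satisfied

Step 1 — counting 44 days from 2005-09-23 (when the violation is discovered) gives a deadline of 2005-11-06; done 2005-09-25 — timely.
Step 2 — 10 and 44 days from 2005-09-25 (when the written notice is served) are 2005-10-05 and 2005-11-08 respectively; done 2005-10-17, which is between those dates.
Step 3 — must wait 7 days from 2005-11-08 (end of the 22-day comment period, which began when the complaint is filed on 2005-10-17), so not before 2005-11-15; done 2005-11-16 — permitted.
Step 4 — 14 and 80 days from 2005-09-25 (when the written notice is served) are 2005-10-09 and 2005-12-14 respectively; 2005-12-13 falls inside that range.
Step 5 — counting 112 days from 2005-09-23 (when the violation is discovered) gives a deadline of 2006-01-13; 2006-01-12 is within that limit.
Step 6 — counting 60 days from 2006-02-03 (end of the 22-day hold period, which began when the proposed findings are lodged on 2006-01-12) gives a deadline of 2006-04-04; done 2006-02-11 — timely.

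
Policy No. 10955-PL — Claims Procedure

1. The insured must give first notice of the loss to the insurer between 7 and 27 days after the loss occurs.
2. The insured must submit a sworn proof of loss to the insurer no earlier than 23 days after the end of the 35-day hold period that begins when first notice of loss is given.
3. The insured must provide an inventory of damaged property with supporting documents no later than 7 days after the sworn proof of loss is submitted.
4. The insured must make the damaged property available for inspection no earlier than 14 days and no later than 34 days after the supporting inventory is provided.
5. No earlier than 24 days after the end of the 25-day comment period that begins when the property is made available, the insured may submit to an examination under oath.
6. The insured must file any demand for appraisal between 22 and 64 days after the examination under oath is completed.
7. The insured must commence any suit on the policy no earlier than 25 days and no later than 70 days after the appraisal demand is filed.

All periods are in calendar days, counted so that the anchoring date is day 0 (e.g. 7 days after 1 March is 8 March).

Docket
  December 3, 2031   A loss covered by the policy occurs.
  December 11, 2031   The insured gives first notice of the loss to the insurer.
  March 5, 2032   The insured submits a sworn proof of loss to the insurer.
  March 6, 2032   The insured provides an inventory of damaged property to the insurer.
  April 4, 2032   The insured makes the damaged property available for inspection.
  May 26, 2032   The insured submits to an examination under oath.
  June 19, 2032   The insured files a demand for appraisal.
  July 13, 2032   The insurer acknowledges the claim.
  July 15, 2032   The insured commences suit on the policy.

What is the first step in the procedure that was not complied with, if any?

None — every step was satisfied

Step 1: the window is 7–27 days after December 3, 2031 (when the loss occurs), so December 10, 2031 through December 30, 2031; done December 11, 2031 — within the window.
Step 2: the earliest permitted date is 23 days after January 15, 2032 (end of the 35-day hold period, which began when first notice of loss is given on December 11, 2031), i.e. February 7, 2032; March 5, 2032 is on or after that date.
Step 3: 7 days after March 5, 2032 (when the sworn proof of loss is submitted) is March 12, 2032; March 6, 2032 is within that limit.
Step 4: the window is 14–34 days after March 6, 2032 (when the supporting inventory is provided), so March 20, 2032 through April 9, 2032; done April 4, 2032, which is between those dates.
Step 5: the earliest permitted date is 24 days after April 29, 2032 (end of the 25-day comment period, which began when the property is made available on April 4, 2032), i.e. May 23, 2032; May 26, 2032 is on or after that date.
Step 6: the window is 22–64 days after May 26, 2032 (when the examination under oath is completed), so June 17, 2032 through July 29, 2032; done June 19, 2032 — within the window.
Step 7: the window is 25–70 days after June 19, 2032 (when the appraisal demand is filed), so July 14, 2032 through August 28, 2032; done July 15, 2032 — within the window.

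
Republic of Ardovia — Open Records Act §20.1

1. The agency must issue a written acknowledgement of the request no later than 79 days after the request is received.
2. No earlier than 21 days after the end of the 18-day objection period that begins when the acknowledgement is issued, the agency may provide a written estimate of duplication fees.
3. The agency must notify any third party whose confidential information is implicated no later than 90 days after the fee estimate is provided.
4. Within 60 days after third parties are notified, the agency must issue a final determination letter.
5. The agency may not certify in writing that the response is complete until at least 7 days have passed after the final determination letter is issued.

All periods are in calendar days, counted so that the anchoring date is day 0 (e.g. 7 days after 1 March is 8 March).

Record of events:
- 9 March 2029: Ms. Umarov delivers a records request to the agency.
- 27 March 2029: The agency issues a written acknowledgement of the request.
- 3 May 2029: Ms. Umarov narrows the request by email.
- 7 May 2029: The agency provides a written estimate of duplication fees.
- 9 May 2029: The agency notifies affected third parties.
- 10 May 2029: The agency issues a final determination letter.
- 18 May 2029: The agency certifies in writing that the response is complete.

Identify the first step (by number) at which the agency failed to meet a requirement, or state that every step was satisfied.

(1) due by 9 March 2029 + 79 days = 27 May 2029; 27 March 2029 is within that limit.
(2) permitted from 14 April 2029 + 21 days = 5 May 2029 onward; done 7 May 2029 — permitted.
(3) due by 7 May 2029 + 90 days = 5 August 2029; completed 9 May 2029, before the deadline.
(4) due by 9 May 2029 + 60 days = 8 July 2029; done 10 May 2029 — timely.
(5) permitted from 10 May 2029 + 7 days = 17 May 2029 onward; done 18 May 2029 — permitted.

None — every step was satisfied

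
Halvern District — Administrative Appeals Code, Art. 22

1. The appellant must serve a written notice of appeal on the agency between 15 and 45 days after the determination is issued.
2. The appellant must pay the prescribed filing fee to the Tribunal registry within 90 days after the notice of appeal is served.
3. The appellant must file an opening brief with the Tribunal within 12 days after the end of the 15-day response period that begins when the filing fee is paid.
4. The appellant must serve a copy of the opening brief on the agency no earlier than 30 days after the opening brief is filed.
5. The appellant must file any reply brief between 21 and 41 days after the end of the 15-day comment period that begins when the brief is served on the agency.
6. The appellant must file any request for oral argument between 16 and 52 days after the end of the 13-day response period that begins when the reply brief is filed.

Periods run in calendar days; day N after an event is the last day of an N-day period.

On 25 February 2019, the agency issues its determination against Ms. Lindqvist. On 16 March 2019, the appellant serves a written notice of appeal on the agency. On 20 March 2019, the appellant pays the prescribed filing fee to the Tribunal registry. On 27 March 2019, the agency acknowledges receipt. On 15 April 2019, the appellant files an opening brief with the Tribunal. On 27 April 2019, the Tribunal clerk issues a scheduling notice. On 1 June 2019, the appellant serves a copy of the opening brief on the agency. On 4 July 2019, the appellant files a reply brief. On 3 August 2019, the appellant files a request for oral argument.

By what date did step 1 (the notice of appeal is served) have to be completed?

Step 1 runs from 25 February 2019, when the determination is issued. The window is 15–45 days after 25 February 2019; it closes on 11 April 2019.

11 April 2019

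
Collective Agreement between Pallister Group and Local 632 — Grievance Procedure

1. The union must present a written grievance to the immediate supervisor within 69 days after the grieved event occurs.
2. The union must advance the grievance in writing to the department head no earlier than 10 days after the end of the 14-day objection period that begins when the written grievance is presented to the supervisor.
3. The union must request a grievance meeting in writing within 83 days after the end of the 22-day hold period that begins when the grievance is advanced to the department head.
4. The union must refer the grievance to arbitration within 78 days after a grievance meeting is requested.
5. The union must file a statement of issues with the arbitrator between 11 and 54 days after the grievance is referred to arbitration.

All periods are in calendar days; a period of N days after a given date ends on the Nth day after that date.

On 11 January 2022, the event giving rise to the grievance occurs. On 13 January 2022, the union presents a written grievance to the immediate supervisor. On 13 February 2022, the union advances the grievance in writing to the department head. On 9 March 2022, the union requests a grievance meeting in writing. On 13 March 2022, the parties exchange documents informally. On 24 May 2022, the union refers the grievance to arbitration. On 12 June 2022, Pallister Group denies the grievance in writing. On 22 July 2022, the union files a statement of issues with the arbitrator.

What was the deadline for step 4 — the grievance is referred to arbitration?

26 May 2022

Step 4 runs from 9 March 2022, when a grievance meeting is requested. 78 days after 9 March 2022 is 26 May 2022.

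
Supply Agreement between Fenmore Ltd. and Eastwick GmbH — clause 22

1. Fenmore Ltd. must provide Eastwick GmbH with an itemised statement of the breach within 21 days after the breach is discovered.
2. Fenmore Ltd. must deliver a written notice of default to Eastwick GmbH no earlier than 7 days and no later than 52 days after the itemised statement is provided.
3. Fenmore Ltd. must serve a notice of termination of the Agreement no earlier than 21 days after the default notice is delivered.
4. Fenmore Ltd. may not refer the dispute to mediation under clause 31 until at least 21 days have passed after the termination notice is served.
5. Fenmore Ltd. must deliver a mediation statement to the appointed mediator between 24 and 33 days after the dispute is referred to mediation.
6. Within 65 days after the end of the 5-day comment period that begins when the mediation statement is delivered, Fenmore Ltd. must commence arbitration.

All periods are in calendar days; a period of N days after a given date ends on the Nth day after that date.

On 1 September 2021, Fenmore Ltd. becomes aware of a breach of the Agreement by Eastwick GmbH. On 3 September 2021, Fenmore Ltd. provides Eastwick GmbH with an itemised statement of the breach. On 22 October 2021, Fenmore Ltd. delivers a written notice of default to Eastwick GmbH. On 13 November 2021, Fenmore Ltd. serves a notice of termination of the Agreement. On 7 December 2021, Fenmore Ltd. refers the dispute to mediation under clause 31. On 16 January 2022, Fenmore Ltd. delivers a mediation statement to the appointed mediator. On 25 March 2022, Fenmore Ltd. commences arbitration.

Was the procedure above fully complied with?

Step 1 — counting 21 days from 1 September 2021 (when the breach is discovered) gives a deadline of 22 September 2021; completed 3 September 2021, before the deadline.
Step 2 — 7 and 52 days from 3 September 2021 (when the itemised statement is provided) are 10 September 2021 and 25 October 2021 respectively; 22 October 2021 falls inside that range.
Step 3 — must wait 21 days from 22 October 2021 (when the default notice is delivered), so not before 12 November 2021; done 13 November 2021 — permitted.
Step 4 — must wait 21 days from 13 November 2021 (when the termination notice is served), so not before 4 December 2021; done 7 December 2021 — permitted.
Step 5 — 24 and 33 days from 7 December 2021 (when the dispute is referred to mediation) are 31 December 2021 and 9 January 2022 respectively; 16 January 2022 is 7 days past the end of the window.

No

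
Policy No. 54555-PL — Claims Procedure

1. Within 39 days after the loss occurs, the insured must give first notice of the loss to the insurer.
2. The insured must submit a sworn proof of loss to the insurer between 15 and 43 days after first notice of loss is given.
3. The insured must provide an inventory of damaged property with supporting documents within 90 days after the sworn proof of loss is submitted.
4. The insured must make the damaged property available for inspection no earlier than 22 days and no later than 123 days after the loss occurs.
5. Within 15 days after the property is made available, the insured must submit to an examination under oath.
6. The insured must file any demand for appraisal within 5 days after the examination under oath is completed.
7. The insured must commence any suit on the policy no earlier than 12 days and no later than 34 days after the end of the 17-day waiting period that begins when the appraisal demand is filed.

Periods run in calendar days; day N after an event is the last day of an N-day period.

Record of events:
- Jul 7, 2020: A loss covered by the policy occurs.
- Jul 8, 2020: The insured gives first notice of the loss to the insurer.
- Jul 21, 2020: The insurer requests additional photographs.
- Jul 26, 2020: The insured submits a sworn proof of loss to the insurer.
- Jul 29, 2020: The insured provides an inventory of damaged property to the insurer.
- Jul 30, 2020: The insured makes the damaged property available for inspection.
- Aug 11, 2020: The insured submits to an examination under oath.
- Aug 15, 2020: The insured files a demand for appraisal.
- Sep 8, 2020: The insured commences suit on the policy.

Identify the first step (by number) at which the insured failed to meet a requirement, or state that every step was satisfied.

(1) due by Jul 7, 2020 + 39 days = Aug 15, 2020; done Jul 8, 2020 — timely.
(2) the permitted window runs from Jul 8, 2020 + 15 = Jul 23, 2020 to Jul 8, 2020 + 43 = Aug 20, 2020; Jul 26, 2020 falls inside that range.
(3) due by Jul 26, 2020 + 90 days = Oct 24, 2020; completed Jul 29, 2020, before the deadline.
(4) the permitted window runs from Jul 7, 2020 + 22 = Jul 29, 2020 to Jul 7, 2020 + 123 = Nov 7, 2020; Jul 30, 2020 falls inside that range.
(5) due by Jul 30, 2020 + 15 days = Aug 14, 2020; completed Aug 11, 2020, before the deadline.
(6) due by Aug 11, 2020 + 5 days = Aug 16, 2020; Aug 15, 2020 is within that limit.
(7) the permitted window runs from Sep 1, 2020 + 12 = Sep 13, 2020 to Sep 1, 2020 + 34 = Oct 5, 2020; done Sep 8, 2020 — 5 days before the window opened.
Later steps need not be reached.

Step 7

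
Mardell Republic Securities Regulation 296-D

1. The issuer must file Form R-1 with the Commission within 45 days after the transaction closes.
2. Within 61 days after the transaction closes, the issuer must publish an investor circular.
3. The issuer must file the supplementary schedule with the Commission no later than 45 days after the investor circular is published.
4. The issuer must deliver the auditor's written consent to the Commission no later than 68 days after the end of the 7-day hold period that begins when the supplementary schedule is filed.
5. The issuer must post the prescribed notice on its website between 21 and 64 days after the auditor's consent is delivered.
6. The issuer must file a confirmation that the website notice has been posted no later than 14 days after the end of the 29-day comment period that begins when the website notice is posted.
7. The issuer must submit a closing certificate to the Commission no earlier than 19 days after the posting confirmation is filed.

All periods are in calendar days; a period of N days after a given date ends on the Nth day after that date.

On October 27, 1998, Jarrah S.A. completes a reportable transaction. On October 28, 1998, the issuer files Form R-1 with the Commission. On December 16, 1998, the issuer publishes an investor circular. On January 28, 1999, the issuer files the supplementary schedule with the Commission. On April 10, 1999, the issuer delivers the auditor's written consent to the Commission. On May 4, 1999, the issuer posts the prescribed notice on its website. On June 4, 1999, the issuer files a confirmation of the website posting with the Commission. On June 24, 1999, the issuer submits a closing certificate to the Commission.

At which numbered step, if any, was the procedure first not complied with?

None — every step was satisfied

Step 1: 45 days after October 27, 1998 (when the transaction closes) is December 11, 1998; completed October 28, 1998, before the deadline.
Step 2: 61 days after October 27, 1998 (when the transaction closes) is December 27, 1998; December 16, 1998 is within that limit.
Step 3: 45 days after December 16, 1998 (when the investor circular is published) is January 30, 1999; done January 28, 1999 — timely.
Step 4: 68 days after February 4, 1999 (end of the 7-day hold period, which began when the supplementary schedule is filed on January 28, 1999) is April 13, 1999; April 10, 1999 is within that limit.
Step 5: the window is 21–64 days after April 10, 1999 (when the auditor's consent is delivered), so May 1, 1999 through June 13, 1999; done May 4, 1999 — within the window.
Step 6: 14 days after June 2, 1999 (end of the 29-day comment period, which began when the website notice is posted on May 4, 1999) is June 16, 1999; completed June 4, 1999, before the deadline.
Step 7: the earliest permitted date is 19 days after June 4, 1999 (when the posting confirmation is filed), i.e. June 23, 1999; done June 24, 1999 — permitted.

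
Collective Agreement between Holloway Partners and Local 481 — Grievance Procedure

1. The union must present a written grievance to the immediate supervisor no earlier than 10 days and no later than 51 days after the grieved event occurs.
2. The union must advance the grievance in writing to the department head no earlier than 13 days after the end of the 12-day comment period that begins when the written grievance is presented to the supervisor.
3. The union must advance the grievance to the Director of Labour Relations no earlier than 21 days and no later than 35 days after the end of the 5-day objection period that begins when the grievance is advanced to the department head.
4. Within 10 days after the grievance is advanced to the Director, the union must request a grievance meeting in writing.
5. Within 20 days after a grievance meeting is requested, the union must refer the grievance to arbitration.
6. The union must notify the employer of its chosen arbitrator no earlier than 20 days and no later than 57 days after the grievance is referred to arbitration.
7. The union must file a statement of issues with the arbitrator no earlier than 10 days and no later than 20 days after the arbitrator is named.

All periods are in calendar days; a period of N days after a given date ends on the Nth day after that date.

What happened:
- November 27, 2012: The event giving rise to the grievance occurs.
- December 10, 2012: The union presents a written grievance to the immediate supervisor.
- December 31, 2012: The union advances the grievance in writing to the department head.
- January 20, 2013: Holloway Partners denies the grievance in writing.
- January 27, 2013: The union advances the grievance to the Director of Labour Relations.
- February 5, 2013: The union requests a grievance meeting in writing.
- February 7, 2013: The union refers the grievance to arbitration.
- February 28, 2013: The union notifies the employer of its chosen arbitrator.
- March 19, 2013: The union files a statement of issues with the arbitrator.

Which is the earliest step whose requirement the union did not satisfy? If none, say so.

Step 2

Step 1: the window is 10–51 days after November 27, 2012 (when the grieved event occurs), so December 7, 2012 through January 17, 2013; done December 10, 2012, which is between those dates.
Step 2: the earliest permitted date is 13 days after December 22, 2012 (end of the 12-day comment period, which began when the written grievance is presented to the supervisor on December 10, 2012), i.e. January 4, 2013; December 31, 2012 is 4 days before the earliest permitted date.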